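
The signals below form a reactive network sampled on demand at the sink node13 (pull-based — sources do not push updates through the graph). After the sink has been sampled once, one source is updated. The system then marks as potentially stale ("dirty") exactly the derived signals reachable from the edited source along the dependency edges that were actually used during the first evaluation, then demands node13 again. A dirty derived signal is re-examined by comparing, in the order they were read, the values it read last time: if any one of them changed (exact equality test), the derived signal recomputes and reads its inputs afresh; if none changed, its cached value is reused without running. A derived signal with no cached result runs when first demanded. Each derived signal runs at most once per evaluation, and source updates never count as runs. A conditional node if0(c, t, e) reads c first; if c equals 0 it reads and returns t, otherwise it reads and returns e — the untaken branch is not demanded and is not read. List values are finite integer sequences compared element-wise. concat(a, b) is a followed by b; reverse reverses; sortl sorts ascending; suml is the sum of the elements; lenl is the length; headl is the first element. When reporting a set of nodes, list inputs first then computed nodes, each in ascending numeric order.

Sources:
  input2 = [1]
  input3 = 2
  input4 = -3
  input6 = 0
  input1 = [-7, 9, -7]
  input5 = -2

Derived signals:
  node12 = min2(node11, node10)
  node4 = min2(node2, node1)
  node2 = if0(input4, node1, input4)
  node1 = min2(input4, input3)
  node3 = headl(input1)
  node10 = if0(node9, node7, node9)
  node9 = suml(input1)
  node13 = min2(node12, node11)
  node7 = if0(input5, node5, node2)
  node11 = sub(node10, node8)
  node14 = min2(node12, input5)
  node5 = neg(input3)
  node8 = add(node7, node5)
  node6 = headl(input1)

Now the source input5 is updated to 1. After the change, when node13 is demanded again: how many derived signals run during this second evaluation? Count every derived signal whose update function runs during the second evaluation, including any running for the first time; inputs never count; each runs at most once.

Run set: node7 (1 run).
The important point: node7 recomputes to an identical value, and the output ends up unchanged.

Initial pass — values computed on the first demand:
  node2 = if0(input4=-3 -> else branch input4) = -3
  node5 = neg(2) = -2
  node7 = if0(input5=-2 -> else branch node2) = -3
  node8 = add(-3, -2) = -5
  node9 = suml([-7, 9, -7]) = -5
  node10 = if0(node9=-5 -> else branch node9) = -5
  node11 = sub(-5, -5) = 0
  node12 = min2(0, -5) = -5
  node13 = min2(-5, 0) = -5

Second demand — change propagation:
  node7: re-runs because input5 -2->1; new result -3 (unchanged).
  node8: re-examined; everything it read last time is the same (node7 unchanged, node5 unchanged) — cache -5 kept, no run.
  node11: re-examined; everything it read last time is the same (node10 unchanged, node8 unchanged) — cache 0 kept, no run.
  node12: re-examined; everything it read last time is the same (node11 unchanged, node10 unchanged) — cache -5 kept, no run.
  node13: re-examined; everything it read last time is the same (node12 unchanged, node11 unchanged) — cache -5 kept, no run.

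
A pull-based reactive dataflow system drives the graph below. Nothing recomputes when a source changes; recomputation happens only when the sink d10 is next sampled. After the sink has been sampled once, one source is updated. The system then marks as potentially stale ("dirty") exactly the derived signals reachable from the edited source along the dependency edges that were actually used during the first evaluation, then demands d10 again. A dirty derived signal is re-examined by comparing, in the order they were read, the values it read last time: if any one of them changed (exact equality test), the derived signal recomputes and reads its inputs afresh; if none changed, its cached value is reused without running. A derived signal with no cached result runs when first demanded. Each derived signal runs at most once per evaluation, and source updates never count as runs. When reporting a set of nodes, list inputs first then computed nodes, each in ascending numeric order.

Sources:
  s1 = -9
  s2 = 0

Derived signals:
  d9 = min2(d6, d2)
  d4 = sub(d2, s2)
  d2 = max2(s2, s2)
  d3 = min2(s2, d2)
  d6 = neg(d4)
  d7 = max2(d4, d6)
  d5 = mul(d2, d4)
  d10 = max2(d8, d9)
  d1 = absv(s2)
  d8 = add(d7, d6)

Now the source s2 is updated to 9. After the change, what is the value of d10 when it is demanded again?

New value of d10: 0.
Key observation: the cutoff stops propagation at d6 — its inputs' values are unchanged, so it reuses its cache.

First evaluation (everything demanded from the output):
  d2 = max2(0, 0) = 0
  d4 = sub(0, 0) = 0
  d6 = neg(0) = 0
  d7 = max2(0, 0) = 0
  d8 = add(0, 0) = 0
  d9 = min2(0, 0) = 0
  d10 = max2(0, 0) = 0

Propagation after the edit:
  d2: runs — s2 0->9; s2 0->9; result 9.
  d4: runs — d2 0->9; s2 0->9; result 0 (same value as before).
  d6: checked — values it read are unchanged (d4 unchanged); reused cached 0 without running.
  d7: checked — values it read are unchanged (d4 unchanged, d6 unchanged); reused cached 0 without running.
  d8: checked — values it read are unchanged (d7 unchanged, d6 unchanged); reused cached 0 without running.
  d9: runs — d2 0->9; result 0 (same value as before).
  d10: checked — values it read are unchanged (d8 unchanged, d9 unchanged); reused cached 0 without running.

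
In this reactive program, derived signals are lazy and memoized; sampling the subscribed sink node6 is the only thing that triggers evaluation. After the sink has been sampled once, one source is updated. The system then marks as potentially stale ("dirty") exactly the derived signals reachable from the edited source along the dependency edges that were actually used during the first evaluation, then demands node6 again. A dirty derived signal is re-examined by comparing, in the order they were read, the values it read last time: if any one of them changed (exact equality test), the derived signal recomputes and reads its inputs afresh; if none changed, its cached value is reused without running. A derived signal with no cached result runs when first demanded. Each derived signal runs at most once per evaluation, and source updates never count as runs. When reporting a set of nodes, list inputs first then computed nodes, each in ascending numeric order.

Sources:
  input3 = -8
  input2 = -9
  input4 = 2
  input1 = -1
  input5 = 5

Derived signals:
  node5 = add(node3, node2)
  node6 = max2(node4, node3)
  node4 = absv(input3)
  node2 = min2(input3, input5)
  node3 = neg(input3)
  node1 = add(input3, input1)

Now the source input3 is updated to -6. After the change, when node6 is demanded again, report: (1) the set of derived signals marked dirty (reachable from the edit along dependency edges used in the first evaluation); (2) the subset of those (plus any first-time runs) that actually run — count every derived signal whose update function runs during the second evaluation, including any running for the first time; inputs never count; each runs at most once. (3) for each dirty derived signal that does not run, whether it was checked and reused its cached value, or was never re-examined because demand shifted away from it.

First demand of the output computes:
  node3 = neg(-8) = 8
  node4 = absv(-8) = 8
  node6 = max2(8, 8) = 8

After the edit, cleaning proceeds:
  node3: a read changed (input3 -8->-6) — executes, giving 6.
  node4: a read changed (input3 -8->-6) — executes, giving 6.
  node6: a read changed (node4 8->6; node3 8->6) — executes, giving 6.

The edit dirties: node3, node4, node6.
3 derived signals run: node3, node4, node6.
No dirty derived signal escaped a run.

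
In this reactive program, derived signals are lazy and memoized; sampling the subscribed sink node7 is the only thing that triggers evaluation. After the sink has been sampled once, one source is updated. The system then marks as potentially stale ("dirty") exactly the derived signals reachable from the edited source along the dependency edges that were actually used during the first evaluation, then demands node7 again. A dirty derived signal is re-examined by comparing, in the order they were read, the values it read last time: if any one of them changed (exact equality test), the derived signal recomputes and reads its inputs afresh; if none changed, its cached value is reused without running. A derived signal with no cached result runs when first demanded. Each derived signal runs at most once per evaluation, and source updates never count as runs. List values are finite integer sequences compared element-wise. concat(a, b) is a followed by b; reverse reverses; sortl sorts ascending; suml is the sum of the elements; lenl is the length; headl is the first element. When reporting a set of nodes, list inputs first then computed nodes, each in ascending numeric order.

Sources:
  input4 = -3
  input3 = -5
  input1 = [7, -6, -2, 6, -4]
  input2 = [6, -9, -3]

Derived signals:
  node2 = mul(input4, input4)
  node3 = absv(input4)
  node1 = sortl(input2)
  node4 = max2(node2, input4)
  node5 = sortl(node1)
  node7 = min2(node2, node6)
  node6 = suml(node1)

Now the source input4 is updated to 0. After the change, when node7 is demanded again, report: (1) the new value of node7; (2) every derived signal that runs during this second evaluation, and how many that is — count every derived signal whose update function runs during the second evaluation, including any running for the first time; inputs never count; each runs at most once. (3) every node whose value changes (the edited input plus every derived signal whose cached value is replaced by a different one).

First demand of the output computes:
  node1 = sortl([6, -9, -3]) = [-9, -3, 6]
  node2 = mul(-3, -3) = 9
  node6 = suml([-9, -3, 6]) = -6
  node7 = min2(9, -6) = -6

After the edit, cleaning proceeds:
  node2: a read changed (input4 -3->0; input4 -3->0) — executes, giving 0.
  node7: a read changed (node2 9->0) — executes, giving -6 — identical to its old value.

Demanding node7 again yields -6.
2 derived signals run: node2, node7.
The nodes whose values change: input4, node2.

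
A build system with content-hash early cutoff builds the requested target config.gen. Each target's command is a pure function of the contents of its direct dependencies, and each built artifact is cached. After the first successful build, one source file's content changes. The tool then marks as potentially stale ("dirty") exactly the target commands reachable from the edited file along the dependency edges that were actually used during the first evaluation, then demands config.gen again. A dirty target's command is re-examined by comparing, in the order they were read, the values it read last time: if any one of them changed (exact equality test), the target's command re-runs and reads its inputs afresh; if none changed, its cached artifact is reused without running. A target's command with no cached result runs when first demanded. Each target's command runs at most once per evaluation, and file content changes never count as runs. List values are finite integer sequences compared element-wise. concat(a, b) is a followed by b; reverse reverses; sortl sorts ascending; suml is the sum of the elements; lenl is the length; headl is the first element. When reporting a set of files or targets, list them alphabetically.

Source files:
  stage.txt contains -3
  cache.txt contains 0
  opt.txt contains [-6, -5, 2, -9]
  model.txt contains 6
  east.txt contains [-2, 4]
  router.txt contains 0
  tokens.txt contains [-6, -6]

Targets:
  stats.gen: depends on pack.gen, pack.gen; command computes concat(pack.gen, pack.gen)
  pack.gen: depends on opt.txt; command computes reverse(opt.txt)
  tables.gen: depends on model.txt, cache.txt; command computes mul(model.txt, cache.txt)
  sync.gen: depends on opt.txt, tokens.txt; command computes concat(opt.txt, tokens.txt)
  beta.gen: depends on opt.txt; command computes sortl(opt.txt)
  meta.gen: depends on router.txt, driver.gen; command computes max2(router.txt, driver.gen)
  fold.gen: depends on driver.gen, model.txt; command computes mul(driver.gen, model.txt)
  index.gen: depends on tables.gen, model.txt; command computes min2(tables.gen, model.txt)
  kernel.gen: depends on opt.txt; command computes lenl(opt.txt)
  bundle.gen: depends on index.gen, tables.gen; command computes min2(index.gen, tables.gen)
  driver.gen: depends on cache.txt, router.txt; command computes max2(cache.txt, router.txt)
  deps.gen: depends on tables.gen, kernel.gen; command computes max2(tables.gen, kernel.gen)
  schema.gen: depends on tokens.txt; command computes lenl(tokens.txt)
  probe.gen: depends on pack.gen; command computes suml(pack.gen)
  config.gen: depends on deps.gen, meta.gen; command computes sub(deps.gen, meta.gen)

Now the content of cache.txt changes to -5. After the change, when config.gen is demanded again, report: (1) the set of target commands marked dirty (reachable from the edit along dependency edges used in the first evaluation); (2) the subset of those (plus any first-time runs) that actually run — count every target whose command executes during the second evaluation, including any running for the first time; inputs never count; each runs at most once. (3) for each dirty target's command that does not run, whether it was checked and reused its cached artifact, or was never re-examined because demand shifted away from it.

Marked dirty: config.gen, deps.gen, driver.gen, meta.gen, tables.gen.
Target commands that run: deps.gen, driver.gen, tables.gen — 3 in total.
Checked but reused from cache: config.gen, meta.gen.
Key observation: the cutoff stops propagation at meta.gen — its inputs' values are unchanged, so it reuses its cache.

First evaluation (everything demanded from the output):
  driver.gen = max2(0, 0) = 0
  kernel.gen = lenl([-6, -5, 2, -9]) = 4
  meta.gen = max2(0, 0) = 0
  tables.gen = mul(6, 0) = 0
  deps.gen = max2(0, 4) = 4
  config.gen = sub(4, 0) = 4

Propagation after the edit:
  driver.gen: runs — cache.txt 0->-5; result 0 (same value as before).
  meta.gen: checked — values it read are unchanged (router.txt unchanged, driver.gen unchanged); reused cached 0 without running.
  tables.gen: runs — cache.txt 0->-5; result -30.
  deps.gen: runs — tables.gen 0->-30; result 4 (same value as before).
  config.gen: checked — values it read are unchanged (deps.gen unchanged, meta.gen unchanged); reused cached 4 without running.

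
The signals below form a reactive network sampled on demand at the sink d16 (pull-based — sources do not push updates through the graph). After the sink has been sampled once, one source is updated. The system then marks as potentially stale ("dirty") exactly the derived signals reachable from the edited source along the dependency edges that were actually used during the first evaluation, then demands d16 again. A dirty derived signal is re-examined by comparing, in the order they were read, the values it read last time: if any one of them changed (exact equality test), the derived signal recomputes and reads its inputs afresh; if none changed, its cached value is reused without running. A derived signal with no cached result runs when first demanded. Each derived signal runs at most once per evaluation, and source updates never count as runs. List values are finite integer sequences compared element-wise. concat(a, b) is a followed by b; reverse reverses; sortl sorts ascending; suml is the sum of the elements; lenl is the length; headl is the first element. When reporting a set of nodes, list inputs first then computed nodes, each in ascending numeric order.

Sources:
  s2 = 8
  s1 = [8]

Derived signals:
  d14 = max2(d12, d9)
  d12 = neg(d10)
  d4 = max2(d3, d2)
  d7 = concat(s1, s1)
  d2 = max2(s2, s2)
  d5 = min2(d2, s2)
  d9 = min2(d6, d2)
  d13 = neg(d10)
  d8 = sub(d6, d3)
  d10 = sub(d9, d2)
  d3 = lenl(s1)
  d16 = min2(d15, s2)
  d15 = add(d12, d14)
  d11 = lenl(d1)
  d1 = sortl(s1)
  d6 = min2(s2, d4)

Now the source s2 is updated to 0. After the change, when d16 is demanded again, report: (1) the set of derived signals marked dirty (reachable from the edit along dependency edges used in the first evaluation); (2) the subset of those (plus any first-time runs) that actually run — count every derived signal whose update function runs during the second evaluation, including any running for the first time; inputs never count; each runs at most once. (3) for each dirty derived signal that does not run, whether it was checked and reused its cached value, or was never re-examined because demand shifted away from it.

Dirty set: d2, d4, d6, d9, d10, d12, d14, d15, d16.
Run set: d2, d4, d6, d9, d10, d14, d15, d16 (8 run).
Re-examined without running (cache reused): d12.
The important point: at d12 every value read last time is unchanged, so the dirty flag clears without a run.

Initial pass — values computed on the first demand:
  d2 = max2(8, 8) = 8
  d3 = lenl([8]) = 1
  d4 = max2(1, 8) = 8
  d6 = min2(8, 8) = 8
  d9 = min2(8, 8) = 8
  d10 = sub(8, 8) = 0
  d12 = neg(0) = 0
  d14 = max2(0, 8) = 8
  d15 = add(0, 8) = 8
  d16 = min2(8, 8) = 8

Second demand — change propagation:
  d2: re-runs because s2 8->0; s2 8->0; new result 0.
  d4: re-runs because d2 8->0; new result 1.
  d6: re-runs because s2 8->0; d4 8->1; new result 0.
  d9: re-runs because d6 8->0; d2 8->0; new result 0.
  d10: re-runs because d9 8->0; d2 8->0; new result 0 (unchanged).
  d12: re-examined; everything it read last time is the same (d10 unchanged) — cache 0 kept, no run.
  d14: re-runs because d9 8->0; new result 0.
  d15: re-runs because d14 8->0; new result 0.
  d16: re-runs because d15 8->0; s2 8->0; new result 0.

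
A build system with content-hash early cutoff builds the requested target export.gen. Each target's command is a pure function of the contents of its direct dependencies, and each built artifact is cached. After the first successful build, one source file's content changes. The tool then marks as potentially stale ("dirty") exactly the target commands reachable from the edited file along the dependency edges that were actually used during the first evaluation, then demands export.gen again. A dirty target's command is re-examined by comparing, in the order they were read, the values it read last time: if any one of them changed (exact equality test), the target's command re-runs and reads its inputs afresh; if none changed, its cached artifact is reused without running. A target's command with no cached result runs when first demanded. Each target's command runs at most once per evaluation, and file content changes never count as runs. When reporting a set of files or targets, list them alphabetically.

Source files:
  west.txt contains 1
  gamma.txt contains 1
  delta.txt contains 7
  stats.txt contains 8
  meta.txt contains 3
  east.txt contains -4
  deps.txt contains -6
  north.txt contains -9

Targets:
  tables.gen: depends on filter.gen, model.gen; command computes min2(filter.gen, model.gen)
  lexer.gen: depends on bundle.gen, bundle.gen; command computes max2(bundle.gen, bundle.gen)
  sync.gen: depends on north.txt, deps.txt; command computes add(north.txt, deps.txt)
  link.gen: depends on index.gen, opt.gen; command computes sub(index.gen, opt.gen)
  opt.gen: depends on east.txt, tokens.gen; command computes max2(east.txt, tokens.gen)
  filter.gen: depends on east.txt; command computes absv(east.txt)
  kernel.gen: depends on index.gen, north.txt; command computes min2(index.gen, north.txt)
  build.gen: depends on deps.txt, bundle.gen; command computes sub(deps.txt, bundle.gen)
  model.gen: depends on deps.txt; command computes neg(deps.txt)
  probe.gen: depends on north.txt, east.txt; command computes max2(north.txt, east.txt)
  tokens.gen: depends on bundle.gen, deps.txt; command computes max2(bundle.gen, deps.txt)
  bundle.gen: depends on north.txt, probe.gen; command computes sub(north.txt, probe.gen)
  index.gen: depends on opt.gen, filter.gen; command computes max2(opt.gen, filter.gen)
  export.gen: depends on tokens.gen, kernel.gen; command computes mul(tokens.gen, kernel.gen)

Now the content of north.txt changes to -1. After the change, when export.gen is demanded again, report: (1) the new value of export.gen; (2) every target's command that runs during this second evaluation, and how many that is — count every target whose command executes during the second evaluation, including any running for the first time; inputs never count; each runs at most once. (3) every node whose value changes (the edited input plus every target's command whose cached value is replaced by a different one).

First evaluation (everything demanded from the output):
  filter.gen = absv(-4) = 4
  probe.gen = max2(-9, -4) = -4
  bundle.gen = sub(-9, -4) = -5
  tokens.gen = max2(-5, -6) = -5
  opt.gen = max2(-4, -5) = -4
  index.gen = max2(-4, 4) = 4
  kernel.gen = min2(4, -9) = -9
  export.gen = mul(-5, -9) = 45

Propagation after the edit:
  probe.gen: runs — north.txt -9->-1; result -1.
  bundle.gen: runs — north.txt -9->-1; probe.gen -4->-1; result 0.
  tokens.gen: runs — bundle.gen -5->0; result 0.
  opt.gen: runs — tokens.gen -5->0; result 0.
  index.gen: runs — opt.gen -4->0; result 4 (same value as before).
  kernel.gen: runs — north.txt -9->-1; result -1.
  export.gen: runs — tokens.gen -5->0; kernel.gen -9->-1; result 0.

New value of export.gen: 0.
Target commands that run: bundle.gen, export.gen, index.gen, kernel.gen, opt.gen, probe.gen, tokens.gen — 7 in total.
Values that change: bundle.gen, export.gen, kernel.gen, north.txt, opt.gen, probe.gen, tokens.gen.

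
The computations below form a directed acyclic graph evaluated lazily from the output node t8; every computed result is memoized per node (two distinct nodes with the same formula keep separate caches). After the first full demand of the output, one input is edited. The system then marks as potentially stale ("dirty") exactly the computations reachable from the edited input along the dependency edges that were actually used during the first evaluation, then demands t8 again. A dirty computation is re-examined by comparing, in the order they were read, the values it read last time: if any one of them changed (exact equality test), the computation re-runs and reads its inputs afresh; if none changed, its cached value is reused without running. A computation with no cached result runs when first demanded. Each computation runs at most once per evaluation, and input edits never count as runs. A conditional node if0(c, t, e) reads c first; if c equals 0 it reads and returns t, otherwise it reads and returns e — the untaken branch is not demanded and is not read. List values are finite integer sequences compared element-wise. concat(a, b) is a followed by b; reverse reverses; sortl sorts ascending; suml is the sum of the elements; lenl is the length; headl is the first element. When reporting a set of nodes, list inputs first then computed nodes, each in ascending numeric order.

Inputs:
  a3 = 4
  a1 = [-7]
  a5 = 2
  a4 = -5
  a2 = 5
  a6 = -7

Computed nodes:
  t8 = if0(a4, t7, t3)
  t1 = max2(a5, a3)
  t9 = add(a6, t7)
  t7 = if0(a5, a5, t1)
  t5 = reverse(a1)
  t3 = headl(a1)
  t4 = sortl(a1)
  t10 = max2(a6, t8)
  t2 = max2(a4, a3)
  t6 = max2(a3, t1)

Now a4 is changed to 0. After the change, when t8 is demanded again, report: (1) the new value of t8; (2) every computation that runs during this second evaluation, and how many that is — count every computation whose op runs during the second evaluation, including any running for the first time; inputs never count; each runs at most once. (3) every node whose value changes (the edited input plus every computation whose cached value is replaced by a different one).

Demanding t8 again yields 4.
3 computations run: t1, t7, t8.
The nodes whose values change: a4, t8.
Note the branch switch — t1, t7 had no cache and run now for the first time.

First demand of the output computes:
  t3 = headl([-7]) = -7
  t8 = if0(a4=-5 -> else branch t3) = -7

After the edit, cleaning proceeds:
  t1: had never run; runs now, result 4.
  t7: had never run; runs now, result 4.
  t8: a read changed (a4 -5->0) — executes, giving 4.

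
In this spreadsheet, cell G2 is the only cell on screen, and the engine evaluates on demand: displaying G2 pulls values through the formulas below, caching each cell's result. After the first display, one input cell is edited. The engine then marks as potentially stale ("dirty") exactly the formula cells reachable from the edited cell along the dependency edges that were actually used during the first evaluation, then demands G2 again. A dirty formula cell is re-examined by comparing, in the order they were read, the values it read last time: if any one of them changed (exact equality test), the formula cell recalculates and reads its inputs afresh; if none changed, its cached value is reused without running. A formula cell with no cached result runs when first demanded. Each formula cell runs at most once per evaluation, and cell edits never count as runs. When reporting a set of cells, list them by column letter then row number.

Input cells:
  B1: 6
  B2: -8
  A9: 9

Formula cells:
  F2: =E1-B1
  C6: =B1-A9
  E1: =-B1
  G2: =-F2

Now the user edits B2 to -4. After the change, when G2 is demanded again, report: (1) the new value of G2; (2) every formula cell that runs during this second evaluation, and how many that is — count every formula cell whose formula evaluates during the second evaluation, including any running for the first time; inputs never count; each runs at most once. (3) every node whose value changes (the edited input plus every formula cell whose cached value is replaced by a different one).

Initial pass — values computed on the first demand:
  E1 = -(6) = -6
  F2 = -6 - 6 = -12
  G2 = -(-12) = 12

Second demand — change propagation:
  no demanded computation ever read B2, so the edit dirties nothing and nothing runs.

The important point: nothing the output needs ever reads B2, so the edit is invisible to it.

G2 now evaluates to 12.
Run set: none (0 run).
Changed values: B2.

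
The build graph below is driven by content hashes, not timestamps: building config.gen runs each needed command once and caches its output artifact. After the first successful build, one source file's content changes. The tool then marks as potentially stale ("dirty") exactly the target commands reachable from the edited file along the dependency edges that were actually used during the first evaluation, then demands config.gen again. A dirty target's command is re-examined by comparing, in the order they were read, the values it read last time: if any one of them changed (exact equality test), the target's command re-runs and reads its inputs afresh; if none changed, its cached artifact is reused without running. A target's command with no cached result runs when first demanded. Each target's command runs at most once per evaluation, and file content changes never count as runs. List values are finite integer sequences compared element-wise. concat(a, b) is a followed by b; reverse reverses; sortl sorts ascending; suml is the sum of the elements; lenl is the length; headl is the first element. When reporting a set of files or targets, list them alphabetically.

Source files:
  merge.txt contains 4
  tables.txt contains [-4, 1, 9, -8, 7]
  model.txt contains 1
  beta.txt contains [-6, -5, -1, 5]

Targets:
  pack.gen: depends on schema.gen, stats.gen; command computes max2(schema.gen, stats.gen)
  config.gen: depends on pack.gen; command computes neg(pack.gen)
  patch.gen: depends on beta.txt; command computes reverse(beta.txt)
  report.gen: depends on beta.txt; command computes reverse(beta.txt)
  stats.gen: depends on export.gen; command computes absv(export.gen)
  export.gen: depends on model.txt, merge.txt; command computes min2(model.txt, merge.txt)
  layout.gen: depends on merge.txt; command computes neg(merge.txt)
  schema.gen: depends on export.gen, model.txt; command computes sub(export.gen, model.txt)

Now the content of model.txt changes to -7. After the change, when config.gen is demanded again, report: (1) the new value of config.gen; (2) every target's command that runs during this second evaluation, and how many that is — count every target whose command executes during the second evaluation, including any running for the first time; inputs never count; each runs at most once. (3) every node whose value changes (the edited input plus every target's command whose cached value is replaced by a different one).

config.gen now evaluates to -7.
Run set: config.gen, export.gen, pack.gen, schema.gen, stats.gen (5 run).
Changed values: config.gen, export.gen, model.txt, pack.gen, stats.gen.

Initial pass — values computed on the first demand:
  export.gen = min2(1, 4) = 1
  schema.gen = sub(1, 1) = 0
  stats.gen = absv(1) = 1
  pack.gen = max2(0, 1) = 1
  config.gen = neg(1) = -1

Second demand — change propagation:
  export.gen: re-runs because model.txt 1->-7; new result -7.
  schema.gen: re-runs because export.gen 1->-7; model.txt 1->-7; new result 0 (unchanged).
  stats.gen: re-runs because export.gen 1->-7; new result 7.
  pack.gen: re-runs because stats.gen 1->7; new result 7.
  config.gen: re-runs because pack.gen 1->7; new result -7.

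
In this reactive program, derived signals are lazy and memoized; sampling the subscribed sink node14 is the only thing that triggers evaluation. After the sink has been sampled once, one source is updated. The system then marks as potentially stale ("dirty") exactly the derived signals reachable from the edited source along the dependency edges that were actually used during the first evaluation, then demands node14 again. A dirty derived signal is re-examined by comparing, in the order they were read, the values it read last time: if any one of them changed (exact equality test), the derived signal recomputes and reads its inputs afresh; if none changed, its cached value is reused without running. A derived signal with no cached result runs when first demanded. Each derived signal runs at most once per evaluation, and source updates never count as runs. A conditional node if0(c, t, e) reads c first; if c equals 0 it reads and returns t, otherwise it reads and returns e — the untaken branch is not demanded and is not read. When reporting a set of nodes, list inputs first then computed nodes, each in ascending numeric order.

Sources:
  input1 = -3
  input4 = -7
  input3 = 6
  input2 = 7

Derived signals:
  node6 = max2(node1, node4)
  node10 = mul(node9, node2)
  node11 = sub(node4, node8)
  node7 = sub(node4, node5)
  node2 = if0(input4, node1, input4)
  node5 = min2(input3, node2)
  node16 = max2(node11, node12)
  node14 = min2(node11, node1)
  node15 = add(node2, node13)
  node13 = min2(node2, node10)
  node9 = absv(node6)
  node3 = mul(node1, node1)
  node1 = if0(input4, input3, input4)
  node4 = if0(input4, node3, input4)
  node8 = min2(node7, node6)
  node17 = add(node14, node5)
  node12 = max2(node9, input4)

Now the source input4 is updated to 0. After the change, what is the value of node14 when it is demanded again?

Demanding node14 again yields 6.
Note the branch switch — node3 had no cache and runs now for the first time.

First demand of the output computes:
  node1 = if0(input4=-7 -> else branch input4) = -7
  node2 = if0(input4=-7 -> else branch input4) = -7
  node4 = if0(input4=-7 -> else branch input4) = -7
  node5 = min2(6, -7) = -7
  node6 = max2(-7, -7) = -7
  node7 = sub(-7, -7) = 0
  node8 = min2(0, -7) = -7
  node11 = sub(-7, -7) = 0
  node14 = min2(0, -7) = -7

After the edit, cleaning proceeds:
  node1: a read changed (input4 -7->0; input4 -7->0) — executes, giving 6.
  node2: a read changed (input4 -7->0; input4 -7->0) — executes, giving 6.
  node3: had never run; runs now, result 36.
  node4: a read changed (input4 -7->0; input4 -7->0) — executes, giving 36.
  node5: a read changed (node2 -7->6) — executes, giving 6.
  node6: a read changed (node1 -7->6; node4 -7->36) — executes, giving 36.
  node7: a read changed (node4 -7->36; node5 -7->6) — executes, giving 30.
  node8: a read changed (node7 0->30; node6 -7->36) — executes, giving 30.
  node11: a read changed (node4 -7->36; node8 -7->30) — executes, giving 6.
  node14: a read changed (node11 0->6; node1 -7->6) — executes, giving 6.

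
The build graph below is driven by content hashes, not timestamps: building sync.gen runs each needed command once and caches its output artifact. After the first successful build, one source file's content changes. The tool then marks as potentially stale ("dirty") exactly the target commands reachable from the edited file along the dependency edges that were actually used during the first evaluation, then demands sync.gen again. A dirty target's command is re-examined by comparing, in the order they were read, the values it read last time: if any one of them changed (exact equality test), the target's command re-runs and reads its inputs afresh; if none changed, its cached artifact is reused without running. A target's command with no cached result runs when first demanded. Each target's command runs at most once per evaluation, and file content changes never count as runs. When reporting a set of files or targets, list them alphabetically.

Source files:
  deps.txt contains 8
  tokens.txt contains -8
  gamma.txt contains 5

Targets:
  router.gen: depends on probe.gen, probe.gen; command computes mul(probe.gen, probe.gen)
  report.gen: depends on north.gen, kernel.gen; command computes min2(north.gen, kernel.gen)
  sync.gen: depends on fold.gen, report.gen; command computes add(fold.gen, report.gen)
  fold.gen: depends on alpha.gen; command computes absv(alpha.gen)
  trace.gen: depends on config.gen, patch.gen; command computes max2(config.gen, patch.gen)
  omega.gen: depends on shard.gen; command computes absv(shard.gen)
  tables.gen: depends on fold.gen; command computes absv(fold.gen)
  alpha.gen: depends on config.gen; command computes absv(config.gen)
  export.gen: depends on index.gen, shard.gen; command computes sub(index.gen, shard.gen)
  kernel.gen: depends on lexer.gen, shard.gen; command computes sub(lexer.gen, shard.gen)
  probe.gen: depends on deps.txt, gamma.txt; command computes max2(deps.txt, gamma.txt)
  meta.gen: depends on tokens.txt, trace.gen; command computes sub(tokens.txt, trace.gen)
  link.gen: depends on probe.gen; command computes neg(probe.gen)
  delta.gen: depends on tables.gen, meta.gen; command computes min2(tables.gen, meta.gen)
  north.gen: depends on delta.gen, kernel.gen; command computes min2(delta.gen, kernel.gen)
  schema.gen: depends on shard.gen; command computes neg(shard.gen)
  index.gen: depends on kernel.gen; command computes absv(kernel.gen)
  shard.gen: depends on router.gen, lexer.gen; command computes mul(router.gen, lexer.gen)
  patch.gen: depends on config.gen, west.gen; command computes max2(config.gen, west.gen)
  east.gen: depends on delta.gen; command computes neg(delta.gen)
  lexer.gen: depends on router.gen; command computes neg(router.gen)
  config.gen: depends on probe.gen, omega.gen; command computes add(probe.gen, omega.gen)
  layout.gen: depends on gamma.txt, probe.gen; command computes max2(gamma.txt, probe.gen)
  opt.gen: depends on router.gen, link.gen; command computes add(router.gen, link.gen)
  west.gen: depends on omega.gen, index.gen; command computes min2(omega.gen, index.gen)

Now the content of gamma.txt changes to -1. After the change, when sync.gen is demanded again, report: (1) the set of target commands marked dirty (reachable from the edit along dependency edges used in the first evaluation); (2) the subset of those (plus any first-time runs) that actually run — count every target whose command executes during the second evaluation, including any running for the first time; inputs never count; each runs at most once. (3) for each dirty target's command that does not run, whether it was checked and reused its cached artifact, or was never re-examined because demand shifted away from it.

Initial pass — values computed on the first demand:
  probe.gen = max2(8, 5) = 8
  router.gen = mul(8, 8) = 64
  lexer.gen = neg(64) = -64
  shard.gen = mul(64, -64) = -4096
  kernel.gen = sub(-64, -4096) = 4032
  index.gen = absv(4032) = 4032
  omega.gen = absv(-4096) = 4096
  config.gen = add(8, 4096) = 4104
  alpha.gen = absv(4104) = 4104
  fold.gen = absv(4104) = 4104
  tables.gen = absv(4104) = 4104
  west.gen = min2(4096, 4032) = 4032
  patch.gen = max2(4104, 4032) = 4104
  trace.gen = max2(4104, 4104) = 4104
  meta.gen = sub(-8, 4104) = -4112
  delta.gen = min2(4104, -4112) = -4112
  north.gen = min2(-4112, 4032) = -4112
  report.gen = min2(-4112, 4032) = -4112
  sync.gen = add(4104, -4112) = -8

Second demand — change propagation:
  probe.gen: re-runs because gamma.txt 5->-1; new result 8 (unchanged).
  router.gen: re-examined; everything it read last time is the same (probe.gen unchanged, probe.gen unchanged) — cache 64 kept, no run.
  lexer.gen: re-examined; everything it read last time is the same (router.gen unchanged) — cache -64 kept, no run.
  shard.gen: re-examined; everything it read last time is the same (router.gen unchanged, lexer.gen unchanged) — cache -4096 kept, no run.
  kernel.gen: re-examined; everything it read last time is the same (lexer.gen unchanged, shard.gen unchanged) — cache 4032 kept, no run.
  index.gen: re-examined; everything it read last time is the same (kernel.gen unchanged) — cache 4032 kept, no run.
  omega.gen: re-examined; everything it read last time is the same (shard.gen unchanged) — cache 4096 kept, no run.
  config.gen: re-examined; everything it read last time is the same (probe.gen unchanged, omega.gen unchanged) — cache 4104 kept, no run.
  alpha.gen: re-examined; everything it read last time is the same (config.gen unchanged) — cache 4104 kept, no run.
  fold.gen: re-examined; everything it read last time is the same (alpha.gen unchanged) — cache 4104 kept, no run.
  tables.gen: re-examined; everything it read last time is the same (fold.gen unchanged) — cache 4104 kept, no run.
  west.gen: re-examined; everything it read last time is the same (omega.gen unchanged, index.gen unchanged) — cache 4032 kept, no run.
  patch.gen: re-examined; everything it read last time is the same (config.gen unchanged, west.gen unchanged) — cache 4104 kept, no run.
  trace.gen: re-examined; everything it read last time is the same (config.gen unchanged, patch.gen unchanged) — cache 4104 kept, no run.
  meta.gen: re-examined; everything it read last time is the same (tokens.txt unchanged, trace.gen unchanged) — cache -4112 kept, no run.
  delta.gen: re-examined; everything it read last time is the same (tables.gen unchanged, meta.gen unchanged) — cache -4112 kept, no run.
  north.gen: re-examined; everything it read last time is the same (delta.gen unchanged, kernel.gen unchanged) — cache -4112 kept, no run.
  report.gen: re-examined; everything it read last time is the same (north.gen unchanged, kernel.gen unchanged) — cache -4112 kept, no run.
  sync.gen: re-examined; everything it read last time is the same (fold.gen unchanged, report.gen unchanged) — cache -8 kept, no run.

The important point: probe.gen recomputes to an identical value, and the output ends up unchanged.

Dirty set: alpha.gen, config.gen, delta.gen, fold.gen, index.gen, kernel.gen, lexer.gen, meta.gen, north.gen, omega.gen, patch.gen, probe.gen, report.gen, router.gen, shard.gen, sync.gen, tables.gen, trace.gen, west.gen.
Run set: probe.gen (1 run).
Re-examined without running (cache reused): alpha.gen, config.gen, delta.gen, fold.gen, index.gen, kernel.gen, lexer.gen, meta.gen, north.gen, omega.gen, patch.gen, report.gen, router.gen, shard.gen, sync.gen, tables.gen, trace.gen, west.gen.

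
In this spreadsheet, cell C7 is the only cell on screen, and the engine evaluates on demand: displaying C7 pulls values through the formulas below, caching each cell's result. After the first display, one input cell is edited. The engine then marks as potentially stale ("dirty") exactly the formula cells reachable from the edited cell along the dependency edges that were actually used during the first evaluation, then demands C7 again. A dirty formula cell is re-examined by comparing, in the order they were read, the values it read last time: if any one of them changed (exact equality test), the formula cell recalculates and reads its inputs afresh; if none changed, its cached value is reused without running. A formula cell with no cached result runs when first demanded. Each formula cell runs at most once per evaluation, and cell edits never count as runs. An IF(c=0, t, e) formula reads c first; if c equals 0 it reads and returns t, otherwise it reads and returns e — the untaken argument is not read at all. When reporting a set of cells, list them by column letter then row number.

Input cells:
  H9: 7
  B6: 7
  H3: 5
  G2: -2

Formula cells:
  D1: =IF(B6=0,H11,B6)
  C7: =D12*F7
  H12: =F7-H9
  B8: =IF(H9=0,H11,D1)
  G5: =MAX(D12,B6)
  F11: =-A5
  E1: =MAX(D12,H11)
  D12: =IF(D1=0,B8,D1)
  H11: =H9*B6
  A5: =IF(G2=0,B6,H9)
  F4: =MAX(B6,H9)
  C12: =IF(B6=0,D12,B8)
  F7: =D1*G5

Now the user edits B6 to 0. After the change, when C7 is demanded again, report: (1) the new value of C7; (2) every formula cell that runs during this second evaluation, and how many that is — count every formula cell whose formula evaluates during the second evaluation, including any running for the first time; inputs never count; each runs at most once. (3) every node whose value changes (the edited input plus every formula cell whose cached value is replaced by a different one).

C7 now evaluates to 0.
Run set: B8, C7, D1, D12, F7, G5, H11 (7 run).
Changed values: B6, C7, D1, D12, F7, G5.
The important point: the flipped condition pulls in fresh nodes; B8, H11 run for the first time.

Initial pass — values computed on the first demand:
  D1 = IF(B6=0: B6=7 -> else branch B6) = 7
  D12 = IF(D1=0: D1=7 -> else branch D1) = 7
  G5 = MAX(7, 7) = 7
  F7 = 7 * 7 = 49
  C7 = 7 * 49 = 343

Second demand — change propagation:
  H11: newly demanded (no cache) — executes and yields 0.
  D1: re-runs because B6 7->0; B6 7->0; new result 0.
  B8: newly demanded (no cache) — executes and yields 0.
  D12: re-runs because D1 7->0; D1 7->0; new result 0.
  G5: re-runs because D12 7->0; B6 7->0; new result 0.
  F7: re-runs because D1 7->0; G5 7->0; new result 0.
  C7: re-runs because D12 7->0; F7 49->0; new result 0.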